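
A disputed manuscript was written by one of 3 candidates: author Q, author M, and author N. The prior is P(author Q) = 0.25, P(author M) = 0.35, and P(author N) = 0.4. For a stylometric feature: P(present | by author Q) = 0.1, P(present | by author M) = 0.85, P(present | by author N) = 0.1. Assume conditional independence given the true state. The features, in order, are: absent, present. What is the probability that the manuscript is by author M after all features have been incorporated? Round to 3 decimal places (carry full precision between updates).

0.433

Apply Bayes' rule sequentially, carrying P(author M) forward.
After 'absent': normaliser = 0.9·0.2500 + 0.15·0.3500 + 0.9·0.4000; P(author Q) ≈ 0.3529, P(author M) ≈ 0.0824, P(author N) ≈ 0.5647
After 'present': normaliser = 0.1·0.3529 + 0.85·0.0824 + 0.1·0.5647; P(author Q) ≈ 0.2182, P(author M) ≈ 0.4327, P(author N) ≈ 0.3491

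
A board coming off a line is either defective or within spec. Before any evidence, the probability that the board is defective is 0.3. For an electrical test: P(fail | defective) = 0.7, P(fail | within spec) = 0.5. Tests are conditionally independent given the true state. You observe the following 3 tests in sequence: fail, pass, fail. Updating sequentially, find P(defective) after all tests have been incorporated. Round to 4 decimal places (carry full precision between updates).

0.3351

After 'fail': P(defective) = 0.7·0.3000 / (0.7·0.3000 + 0.5·0.7000) ≈ 0.3750
After 'pass': P(defective) = 0.3·0.3750 / (0.3·0.3750 + 0.5·0.6250) ≈ 0.2647
After 'fail': P(defective) = 0.7·0.2647 / (0.7·0.2647 + 0.5·0.7353) ≈ 0.3351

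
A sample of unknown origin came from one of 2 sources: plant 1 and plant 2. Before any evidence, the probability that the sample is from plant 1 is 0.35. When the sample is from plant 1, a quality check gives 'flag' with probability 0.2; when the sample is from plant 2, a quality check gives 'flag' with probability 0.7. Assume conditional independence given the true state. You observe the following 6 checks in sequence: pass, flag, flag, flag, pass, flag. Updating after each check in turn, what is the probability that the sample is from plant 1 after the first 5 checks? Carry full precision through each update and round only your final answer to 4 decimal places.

0.0820

Apply Bayes' rule sequentially, carrying P(plant 1) forward.
After 'pass': P(plant 1) = 0.8·0.3500 / (0.8·0.3500 + 0.3·0.6500) ≈ 0.5895
After 'flag': P(plant 1) = 0.2·0.5895 / (0.2·0.5895 + 0.7·0.4105) ≈ 0.2909
After 'flag': P(plant 1) = 0.2·0.2909 / (0.2·0.2909 + 0.7·0.7091) ≈ 0.1049
After 'flag': P(plant 1) = 0.2·0.1049 / (0.2·0.1049 + 0.7·0.8951) ≈ 0.0324
After 'pass': P(plant 1) = 0.8·0.0324 / (0.8·0.0324 + 0.3·0.9676) ≈ 0.0820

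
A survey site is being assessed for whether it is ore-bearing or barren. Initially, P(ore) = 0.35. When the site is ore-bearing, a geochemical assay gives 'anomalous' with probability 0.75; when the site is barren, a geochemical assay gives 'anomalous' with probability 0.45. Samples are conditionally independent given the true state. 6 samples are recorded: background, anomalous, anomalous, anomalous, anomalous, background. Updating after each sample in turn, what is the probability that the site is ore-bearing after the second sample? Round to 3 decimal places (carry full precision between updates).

After 'background': P(ore) = 0.25·0.3500 / (0.25·0.3500 + 0.55·0.6500) ≈ 0.1966
After 'anomalous': P(ore) = 0.75·0.1966 / (0.75·0.1966 + 0.45·0.8034) ≈ 0.2897

0.290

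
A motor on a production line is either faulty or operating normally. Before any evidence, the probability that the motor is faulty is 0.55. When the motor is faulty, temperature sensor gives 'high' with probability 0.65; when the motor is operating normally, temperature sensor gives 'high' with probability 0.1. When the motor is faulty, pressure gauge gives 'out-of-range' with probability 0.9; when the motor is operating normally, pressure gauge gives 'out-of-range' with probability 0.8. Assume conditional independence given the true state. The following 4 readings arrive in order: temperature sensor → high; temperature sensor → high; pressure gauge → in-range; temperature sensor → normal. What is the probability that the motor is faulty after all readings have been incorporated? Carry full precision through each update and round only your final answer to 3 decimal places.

0.909

Each posterior becomes the prior for the next update.
After temperature sensor='high': P(faulty) = 0.65·0.5500 / (0.65·0.5500 + 0.1·0.4500) ≈ 0.8882
After temperature sensor='high': P(faulty) = 0.65·0.8882 / (0.65·0.8882 + 0.1·0.1118) ≈ 0.9810
After pressure gauge='in-range': P(faulty) = 0.1·0.9810 / (0.1·0.9810 + 0.2·0.0190) ≈ 0.9627
After temperature sensor='normal': P(faulty) = 0.35·0.9627 / (0.35·0.9627 + 0.9·0.0373) ≈ 0.9094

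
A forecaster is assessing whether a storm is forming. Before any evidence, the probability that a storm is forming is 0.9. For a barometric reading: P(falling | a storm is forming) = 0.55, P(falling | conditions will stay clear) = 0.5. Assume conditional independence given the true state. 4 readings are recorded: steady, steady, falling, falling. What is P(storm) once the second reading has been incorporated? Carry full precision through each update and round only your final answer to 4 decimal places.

After 'steady': P(storm) = 0.45·0.9000 / (0.45·0.9000 + 0.5·0.1000) ≈ 0.8901
After 'steady': P(storm) = 0.45·0.8901 / (0.45·0.8901 + 0.5·0.1099) ≈ 0.8794

0.8794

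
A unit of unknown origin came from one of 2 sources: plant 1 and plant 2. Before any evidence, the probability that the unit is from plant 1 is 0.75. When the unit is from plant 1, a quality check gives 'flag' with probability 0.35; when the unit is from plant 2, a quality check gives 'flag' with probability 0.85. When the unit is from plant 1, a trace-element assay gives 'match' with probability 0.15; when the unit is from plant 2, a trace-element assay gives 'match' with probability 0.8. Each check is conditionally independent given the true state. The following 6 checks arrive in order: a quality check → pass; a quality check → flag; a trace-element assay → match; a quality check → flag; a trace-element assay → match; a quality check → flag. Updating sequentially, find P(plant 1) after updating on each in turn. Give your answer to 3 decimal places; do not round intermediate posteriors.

After a quality check='pass': P(plant 1) = 0.65·0.7500 / (0.65·0.7500 + 0.15·0.2500) ≈ 0.9286
After a quality check='flag': P(plant 1) = 0.35·0.9286 / (0.35·0.9286 + 0.85·0.0714) ≈ 0.8426
After a trace-element assay='match': P(plant 1) = 0.15·0.8426 / (0.15·0.8426 + 0.8·0.1574) ≈ 0.5009
After a quality check='flag': P(plant 1) = 0.35·0.5009 / (0.35·0.5009 + 0.85·0.4991) ≈ 0.2924
After a trace-element assay='match': P(plant 1) = 0.15·0.2924 / (0.15·0.2924 + 0.8·0.7076) ≈ 0.0719
After a quality check='flag': P(plant 1) = 0.35·0.0719 / (0.35·0.0719 + 0.85·0.9281) ≈ 0.0309

0.031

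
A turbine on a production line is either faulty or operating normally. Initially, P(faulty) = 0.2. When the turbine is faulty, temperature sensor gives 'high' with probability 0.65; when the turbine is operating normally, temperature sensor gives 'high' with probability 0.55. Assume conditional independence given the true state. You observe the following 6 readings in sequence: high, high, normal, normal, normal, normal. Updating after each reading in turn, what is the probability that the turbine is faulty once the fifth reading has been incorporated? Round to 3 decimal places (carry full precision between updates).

After 'high': P(faulty) = 0.65·0.2000 / (0.65·0.2000 + 0.55·0.8000) ≈ 0.2281
After 'high': P(faulty) = 0.65·0.2281 / (0.65·0.2281 + 0.55·0.7719) ≈ 0.2588
After 'normal': P(faulty) = 0.35·0.2588 / (0.35·0.2588 + 0.45·0.7412) ≈ 0.2136
After 'normal': P(faulty) = 0.35·0.2136 / (0.35·0.2136 + 0.45·0.7864) ≈ 0.1744
After 'normal': P(faulty) = 0.35·0.1744 / (0.35·0.1744 + 0.45·0.8256) ≈ 0.1411

0.141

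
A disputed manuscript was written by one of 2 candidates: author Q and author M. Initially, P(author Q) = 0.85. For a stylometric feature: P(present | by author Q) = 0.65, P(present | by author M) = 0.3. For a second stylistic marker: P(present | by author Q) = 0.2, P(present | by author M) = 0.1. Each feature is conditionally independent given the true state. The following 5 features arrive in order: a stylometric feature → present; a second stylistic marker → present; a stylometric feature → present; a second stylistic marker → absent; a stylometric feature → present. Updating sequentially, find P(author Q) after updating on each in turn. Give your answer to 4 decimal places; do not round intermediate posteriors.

Apply Bayes' rule sequentially, carrying P(author Q) forward.
After a stylometric feature='present': P(author Q) = 0.65·0.8500 / (0.65·0.8500 + 0.3·0.1500) ≈ 0.9247
After a second stylistic marker='present': P(author Q) = 0.2·0.9247 / (0.2·0.9247 + 0.1·0.0753) ≈ 0.9609
After a stylometric feature='present': P(author Q) = 0.65·0.9609 / (0.65·0.9609 + 0.3·0.0391) ≈ 0.9816
After a second stylistic marker='absent': P(author Q) = 0.8·0.9816 / (0.8·0.9816 + 0.9·0.0184) ≈ 0.9793
After a stylometric feature='present': P(author Q) = 0.65·0.9793 / (0.65·0.9793 + 0.3·0.0207) ≈ 0.9903

0.9903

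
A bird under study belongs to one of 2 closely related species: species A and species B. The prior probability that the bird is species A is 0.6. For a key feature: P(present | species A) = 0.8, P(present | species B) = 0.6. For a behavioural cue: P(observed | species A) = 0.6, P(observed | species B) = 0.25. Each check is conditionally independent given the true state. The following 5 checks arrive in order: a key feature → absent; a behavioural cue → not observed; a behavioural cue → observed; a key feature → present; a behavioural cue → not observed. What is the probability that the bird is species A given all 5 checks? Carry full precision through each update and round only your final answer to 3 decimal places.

0.406

Apply Bayes' rule sequentially, carrying P(species A) forward.
After a key feature='absent': P(species A) = 0.2·0.6000 / (0.2·0.6000 + 0.4·0.4000) ≈ 0.4286
After a behavioural cue='not observed': P(species A) = 0.4·0.4286 / (0.4·0.4286 + 0.75·0.5714) ≈ 0.2857
After a behavioural cue='observed': P(species A) = 0.6·0.2857 / (0.6·0.2857 + 0.25·0.7143) ≈ 0.4898
After a key feature='present': P(species A) = 0.8·0.4898 / (0.8·0.4898 + 0.6·0.5102) ≈ 0.5614
After a behavioural cue='not observed': P(species A) = 0.4·0.5614 / (0.4·0.5614 + 0.75·0.4386) ≈ 0.4057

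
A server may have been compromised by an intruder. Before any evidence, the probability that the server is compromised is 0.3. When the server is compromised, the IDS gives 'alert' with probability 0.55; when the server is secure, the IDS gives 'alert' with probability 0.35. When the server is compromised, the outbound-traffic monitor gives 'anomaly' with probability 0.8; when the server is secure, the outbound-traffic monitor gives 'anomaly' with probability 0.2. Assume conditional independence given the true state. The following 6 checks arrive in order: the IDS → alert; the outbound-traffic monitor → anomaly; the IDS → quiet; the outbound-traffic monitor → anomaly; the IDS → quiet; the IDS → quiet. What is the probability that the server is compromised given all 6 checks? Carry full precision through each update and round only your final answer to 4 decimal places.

0.7814

After the IDS='alert': P(compromised) = 0.55·0.3000 / (0.55·0.3000 + 0.35·0.7000) ≈ 0.4024
After the outbound-traffic monitor='anomaly': P(compromised) = 0.8·0.4024 / (0.8·0.4024 + 0.2·0.5976) ≈ 0.7293
After the IDS='quiet': P(compromised) = 0.45·0.7293 / (0.45·0.7293 + 0.65·0.2707) ≈ 0.6510
After the outbound-traffic monitor='anomaly': P(compromised) = 0.8·0.6510 / (0.8·0.6510 + 0.2·0.3490) ≈ 0.8818
After the IDS='quiet': P(compromised) = 0.45·0.8818 / (0.45·0.8818 + 0.65·0.1182) ≈ 0.8378
After the IDS='quiet': P(compromised) = 0.45·0.8378 / (0.45·0.8378 + 0.65·0.1622) ≈ 0.7814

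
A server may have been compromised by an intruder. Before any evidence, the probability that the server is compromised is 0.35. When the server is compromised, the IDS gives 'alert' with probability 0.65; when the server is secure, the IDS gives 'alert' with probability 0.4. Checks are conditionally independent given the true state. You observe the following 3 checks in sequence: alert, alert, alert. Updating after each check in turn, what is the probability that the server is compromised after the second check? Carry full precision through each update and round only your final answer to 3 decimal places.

Apply Bayes' rule sequentially, carrying P(compromised) forward.
After 'alert': P(compromised) = 0.65·0.3500 / (0.65·0.3500 + 0.4·0.6500) ≈ 0.4667
After 'alert': P(compromised) = 0.65·0.4667 / (0.65·0.4667 + 0.4·0.5333) ≈ 0.5871

0.587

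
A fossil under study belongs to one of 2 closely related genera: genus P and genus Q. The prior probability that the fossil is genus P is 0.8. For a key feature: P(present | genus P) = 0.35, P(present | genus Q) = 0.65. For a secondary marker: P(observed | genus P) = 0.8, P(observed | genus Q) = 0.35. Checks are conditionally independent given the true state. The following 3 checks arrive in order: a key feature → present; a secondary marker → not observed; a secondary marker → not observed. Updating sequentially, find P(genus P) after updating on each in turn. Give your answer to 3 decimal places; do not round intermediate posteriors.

0.169

Each posterior becomes the prior for the next update.
After a key feature='present': P(genus P) = 0.35·0.8000 / (0.35·0.8000 + 0.65·0.2000) ≈ 0.6829
After a secondary marker='not observed': P(genus P) = 0.2·0.6829 / (0.2·0.6829 + 0.65·0.3171) ≈ 0.3986
After a secondary marker='not observed': P(genus P) = 0.2·0.3986 / (0.2·0.3986 + 0.65·0.6014) ≈ 0.1694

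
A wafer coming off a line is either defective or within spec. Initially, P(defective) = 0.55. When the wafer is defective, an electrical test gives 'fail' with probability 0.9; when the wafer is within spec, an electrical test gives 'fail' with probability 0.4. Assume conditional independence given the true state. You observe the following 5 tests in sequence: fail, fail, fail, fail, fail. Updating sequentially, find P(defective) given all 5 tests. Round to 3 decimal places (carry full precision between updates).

After 'fail': P(defective) = 0.9·0.5500 / (0.9·0.5500 + 0.4·0.4500) ≈ 0.7333
After 'fail': P(defective) = 0.9·0.7333 / (0.9·0.7333 + 0.4·0.2667) ≈ 0.8609
After 'fail': P(defective) = 0.9·0.8609 / (0.9·0.8609 + 0.4·0.1391) ≈ 0.9330
After 'fail': P(defective) = 0.9·0.9330 / (0.9·0.9330 + 0.4·0.0670) ≈ 0.9691
After 'fail': P(defective) = 0.9·0.9691 / (0.9·0.9691 + 0.4·0.0309) ≈ 0.9860

0.986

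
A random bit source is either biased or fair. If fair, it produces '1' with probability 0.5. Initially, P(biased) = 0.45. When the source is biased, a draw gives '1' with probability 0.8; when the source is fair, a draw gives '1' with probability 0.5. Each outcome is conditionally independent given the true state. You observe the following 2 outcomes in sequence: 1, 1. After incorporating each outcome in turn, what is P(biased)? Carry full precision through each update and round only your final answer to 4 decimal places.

After '1': P(biased) = 0.8·0.4500 / (0.8·0.4500 + 0.5·0.5500) ≈ 0.5669
After '1': P(biased) = 0.8·0.5669 / (0.8·0.5669 + 0.5·0.4331) ≈ 0.6769

0.6769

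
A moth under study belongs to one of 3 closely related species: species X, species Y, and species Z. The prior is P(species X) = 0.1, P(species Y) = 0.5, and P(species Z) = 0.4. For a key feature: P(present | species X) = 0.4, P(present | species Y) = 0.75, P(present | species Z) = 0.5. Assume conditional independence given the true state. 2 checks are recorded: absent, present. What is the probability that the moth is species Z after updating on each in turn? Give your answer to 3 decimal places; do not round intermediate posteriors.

0.459

After 'absent': normaliser = 0.6·0.1000 + 0.25·0.5000 + 0.5·0.4000; P(species X) ≈ 0.1558, P(species Y) ≈ 0.3247, P(species Z) ≈ 0.5195
After 'present': normaliser = 0.4·0.1558 + 0.75·0.3247 + 0.5·0.5195; P(species X) ≈ 0.1102, P(species Y) ≈ 0.4305, P(species Z) ≈ 0.4592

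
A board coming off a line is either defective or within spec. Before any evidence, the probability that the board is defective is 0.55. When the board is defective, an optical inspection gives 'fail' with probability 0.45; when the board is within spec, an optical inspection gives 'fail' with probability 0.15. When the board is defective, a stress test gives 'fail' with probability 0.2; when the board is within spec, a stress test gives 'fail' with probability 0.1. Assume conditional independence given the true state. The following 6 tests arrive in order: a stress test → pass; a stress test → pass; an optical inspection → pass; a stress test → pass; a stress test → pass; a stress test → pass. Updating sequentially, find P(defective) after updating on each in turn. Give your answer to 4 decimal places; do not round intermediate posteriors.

After a stress test='pass': P(defective) = 0.8·0.5500 / (0.8·0.5500 + 0.9·0.4500) ≈ 0.5207
After a stress test='pass': P(defective) = 0.8·0.5207 / (0.8·0.5207 + 0.9·0.4793) ≈ 0.4913
After an optical inspection='pass': P(defective) = 0.55·0.4913 / (0.55·0.4913 + 0.85·0.5087) ≈ 0.3846
After a stress test='pass': P(defective) = 0.8·0.3846 / (0.8·0.3846 + 0.9·0.6154) ≈ 0.3571
After a stress test='pass': P(defective) = 0.8·0.3571 / (0.8·0.3571 + 0.9·0.6429) ≈ 0.3305
After a stress test='pass': P(defective) = 0.8·0.3305 / (0.8·0.3305 + 0.9·0.6695) ≈ 0.3050

0.3050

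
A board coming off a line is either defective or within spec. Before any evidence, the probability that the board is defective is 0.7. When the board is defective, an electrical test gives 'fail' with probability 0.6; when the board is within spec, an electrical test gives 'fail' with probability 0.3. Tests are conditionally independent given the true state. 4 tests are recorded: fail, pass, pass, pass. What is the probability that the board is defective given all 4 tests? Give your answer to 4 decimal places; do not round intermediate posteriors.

0.4655

After 'fail': P(defective) = 0.6·0.7000 / (0.6·0.7000 + 0.3·0.3000) ≈ 0.8235
After 'pass': P(defective) = 0.4·0.8235 / (0.4·0.8235 + 0.7·0.1765) ≈ 0.7273
After 'pass': P(defective) = 0.4·0.7273 / (0.4·0.7273 + 0.7·0.2727) ≈ 0.6038
After 'pass': P(defective) = 0.4·0.6038 / (0.4·0.6038 + 0.7·0.3962) ≈ 0.4655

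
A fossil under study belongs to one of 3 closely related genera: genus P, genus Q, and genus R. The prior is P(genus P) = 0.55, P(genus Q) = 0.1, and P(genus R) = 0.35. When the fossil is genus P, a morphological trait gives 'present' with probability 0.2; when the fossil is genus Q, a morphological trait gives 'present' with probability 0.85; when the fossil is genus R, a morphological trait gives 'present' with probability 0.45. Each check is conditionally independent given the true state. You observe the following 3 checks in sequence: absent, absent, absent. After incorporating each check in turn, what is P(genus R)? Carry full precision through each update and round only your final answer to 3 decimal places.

After 'absent': normaliser = 0.8·0.5500 + 0.15·0.1000 + 0.55·0.3500; P(genus P) ≈ 0.6795, P(genus Q) ≈ 0.0232, P(genus R) ≈ 0.2973
After 'absent': normaliser = 0.8·0.6795 + 0.15·0.0232 + 0.55·0.2973; P(genus P) ≈ 0.7650, P(genus Q) ≈ 0.0049, P(genus R) ≈ 0.2301
After 'absent': normaliser = 0.8·0.7650 + 0.15·0.0049 + 0.55·0.2301; P(genus P) ≈ 0.8278, P(genus Q) ≈ 0.0010, P(genus R) ≈ 0.1712

0.171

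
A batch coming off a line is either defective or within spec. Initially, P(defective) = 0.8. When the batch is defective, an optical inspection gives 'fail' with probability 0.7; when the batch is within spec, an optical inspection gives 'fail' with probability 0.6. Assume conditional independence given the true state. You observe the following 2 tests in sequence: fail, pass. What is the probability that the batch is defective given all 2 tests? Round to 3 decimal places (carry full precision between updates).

0.778

Each posterior becomes the prior for the next update.
After 'fail': P(defective) = 0.7·0.8000 / (0.7·0.8000 + 0.6·0.2000) ≈ 0.8235
After 'pass': P(defective) = 0.3·0.8235 / (0.3·0.8235 + 0.4·0.1765) ≈ 0.7778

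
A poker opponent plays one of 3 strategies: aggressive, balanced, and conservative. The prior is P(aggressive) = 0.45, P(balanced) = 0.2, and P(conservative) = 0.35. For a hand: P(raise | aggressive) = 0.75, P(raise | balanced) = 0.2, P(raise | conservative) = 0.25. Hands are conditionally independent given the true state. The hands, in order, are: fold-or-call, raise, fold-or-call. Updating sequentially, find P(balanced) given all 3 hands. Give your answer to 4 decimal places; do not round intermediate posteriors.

0.2669

After 'fold-or-call': normaliser = 0.25·0.4500 + 0.8·0.2000 + 0.75·0.3500; P(aggressive) ≈ 0.2103, P(balanced) ≈ 0.2991, P(conservative) ≈ 0.4907
After 'raise': normaliser = 0.75·0.2103 + 0.2·0.2991 + 0.25·0.4907; P(aggressive) ≈ 0.4636, P(balanced) ≈ 0.1758, P(conservative) ≈ 0.3606
After 'fold-or-call': normaliser = 0.25·0.4636 + 0.8·0.1758 + 0.75·0.3606; P(aggressive) ≈ 0.2199, P(balanced) ≈ 0.2669, P(conservative) ≈ 0.5132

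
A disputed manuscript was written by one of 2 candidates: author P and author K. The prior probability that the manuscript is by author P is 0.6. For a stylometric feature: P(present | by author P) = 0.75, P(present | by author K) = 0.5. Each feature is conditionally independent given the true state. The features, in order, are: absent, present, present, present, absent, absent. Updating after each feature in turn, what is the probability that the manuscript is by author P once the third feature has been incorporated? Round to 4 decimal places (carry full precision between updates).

0.6279

Each posterior becomes the prior for the next update.
After 'absent': P(author P) = 0.25·0.6000 / (0.25·0.6000 + 0.5·0.4000) ≈ 0.4286
After 'present': P(author P) = 0.75·0.4286 / (0.75·0.4286 + 0.5·0.5714) ≈ 0.5294
After 'present': P(author P) = 0.75·0.5294 / (0.75·0.5294 + 0.5·0.4706) ≈ 0.6279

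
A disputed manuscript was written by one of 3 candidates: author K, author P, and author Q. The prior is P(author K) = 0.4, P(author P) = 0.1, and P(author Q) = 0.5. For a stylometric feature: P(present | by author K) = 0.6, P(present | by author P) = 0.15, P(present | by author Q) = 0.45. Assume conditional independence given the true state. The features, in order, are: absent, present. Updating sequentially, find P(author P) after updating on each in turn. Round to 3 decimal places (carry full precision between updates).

After 'absent': normaliser = 0.4·0.4000 + 0.85·0.1000 + 0.55·0.5000; P(author K) ≈ 0.3077, P(author P) ≈ 0.1635, P(author Q) ≈ 0.5288
After 'present': normaliser = 0.6·0.3077 + 0.15·0.1635 + 0.45·0.5288; P(author K) ≈ 0.4129, P(author P) ≈ 0.0548, P(author Q) ≈ 0.5323

0.055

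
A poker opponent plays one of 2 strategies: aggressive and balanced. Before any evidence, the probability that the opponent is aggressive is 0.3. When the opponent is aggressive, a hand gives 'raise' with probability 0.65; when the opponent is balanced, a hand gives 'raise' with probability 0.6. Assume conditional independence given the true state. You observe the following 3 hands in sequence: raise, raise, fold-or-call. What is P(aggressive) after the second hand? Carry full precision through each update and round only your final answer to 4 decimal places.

0.3347

Each posterior becomes the prior for the next update.
After 'raise': P(aggressive) = 0.65·0.3000 / (0.65·0.3000 + 0.6·0.7000) ≈ 0.3171
After 'raise': P(aggressive) = 0.65·0.3171 / (0.65·0.3171 + 0.6·0.6829) ≈ 0.3347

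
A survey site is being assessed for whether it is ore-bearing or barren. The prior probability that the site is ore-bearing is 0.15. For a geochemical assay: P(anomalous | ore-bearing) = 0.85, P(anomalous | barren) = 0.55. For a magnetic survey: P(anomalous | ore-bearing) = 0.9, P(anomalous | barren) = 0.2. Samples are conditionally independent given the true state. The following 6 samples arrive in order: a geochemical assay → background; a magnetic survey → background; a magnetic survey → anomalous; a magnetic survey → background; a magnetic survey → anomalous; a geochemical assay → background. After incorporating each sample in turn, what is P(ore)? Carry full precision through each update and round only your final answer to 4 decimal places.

0.0062

Apply Bayes' rule sequentially, carrying P(ore) forward.
After a geochemical assay='background': P(ore) = 0.15·0.1500 / (0.15·0.1500 + 0.45·0.8500) ≈ 0.0556
After a magnetic survey='background': P(ore) = 0.1·0.0556 / (0.1·0.0556 + 0.8·0.9444) ≈ 0.0073
After a magnetic survey='anomalous': P(ore) = 0.9·0.0073 / (0.9·0.0073 + 0.2·0.9927) ≈ 0.0320
After a magnetic survey='background': P(ore) = 0.1·0.0320 / (0.1·0.0320 + 0.8·0.9680) ≈ 0.0041
After a magnetic survey='anomalous': P(ore) = 0.9·0.0041 / (0.9·0.0041 + 0.2·0.9959) ≈ 0.0183
After a geochemical assay='background': P(ore) = 0.15·0.0183 / (0.15·0.0183 + 0.45·0.9817) ≈ 0.0062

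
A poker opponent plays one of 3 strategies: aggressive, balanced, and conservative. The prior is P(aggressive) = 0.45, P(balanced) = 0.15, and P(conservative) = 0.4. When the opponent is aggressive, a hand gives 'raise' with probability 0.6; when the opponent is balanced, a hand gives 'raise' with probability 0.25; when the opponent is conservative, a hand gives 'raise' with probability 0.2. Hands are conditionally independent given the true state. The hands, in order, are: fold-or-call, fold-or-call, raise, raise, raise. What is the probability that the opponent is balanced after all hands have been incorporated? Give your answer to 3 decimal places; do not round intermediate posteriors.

After 'fold-or-call': normaliser = 0.4·0.4500 + 0.75·0.1500 + 0.8·0.4000; P(aggressive) ≈ 0.2939, P(balanced) ≈ 0.1837, P(conservative) ≈ 0.5224
After 'fold-or-call': normaliser = 0.4·0.2939 + 0.75·0.1837 + 0.8·0.5224; P(aggressive) ≈ 0.1746, P(balanced) ≈ 0.2046, P(conservative) ≈ 0.6208
After 'raise': normaliser = 0.6·0.1746 + 0.25·0.2046 + 0.2·0.6208; P(aggressive) ≈ 0.3740, P(balanced) ≈ 0.1826, P(conservative) ≈ 0.4433
After 'raise': normaliser = 0.6·0.3740 + 0.25·0.1826 + 0.2·0.4433; P(aggressive) ≈ 0.6256, P(balanced) ≈ 0.1273, P(conservative) ≈ 0.2471
After 'raise': normaliser = 0.6·0.6256 + 0.25·0.1273 + 0.2·0.2471; P(aggressive) ≈ 0.8221, P(balanced) ≈ 0.0697, P(conservative) ≈ 0.1083

0.070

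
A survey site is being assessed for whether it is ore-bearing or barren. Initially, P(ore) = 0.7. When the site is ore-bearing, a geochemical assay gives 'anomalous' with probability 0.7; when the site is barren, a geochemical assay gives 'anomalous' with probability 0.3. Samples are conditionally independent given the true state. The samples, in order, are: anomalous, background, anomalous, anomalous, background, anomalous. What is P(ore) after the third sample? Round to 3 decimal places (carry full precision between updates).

0.845

After 'anomalous': P(ore) = 0.7·0.7000 / (0.7·0.7000 + 0.3·0.3000) ≈ 0.8448
After 'background': P(ore) = 0.3·0.8448 / (0.3·0.8448 + 0.7·0.1552) ≈ 0.7000
After 'anomalous': P(ore) = 0.7·0.7000 / (0.7·0.7000 + 0.3·0.3000) ≈ 0.8448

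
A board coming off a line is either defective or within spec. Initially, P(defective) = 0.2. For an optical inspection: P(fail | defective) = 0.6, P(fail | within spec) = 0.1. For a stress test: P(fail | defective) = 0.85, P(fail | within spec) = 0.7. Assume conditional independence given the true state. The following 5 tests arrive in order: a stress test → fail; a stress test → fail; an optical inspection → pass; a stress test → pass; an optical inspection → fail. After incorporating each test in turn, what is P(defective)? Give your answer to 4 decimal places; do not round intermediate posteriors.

0.3295

After a stress test='fail': P(defective) = 0.85·0.2000 / (0.85·0.2000 + 0.7·0.8000) ≈ 0.2329
After a stress test='fail': P(defective) = 0.85·0.2329 / (0.85·0.2329 + 0.7·0.7671) ≈ 0.2693
After an optical inspection='pass': P(defective) = 0.4·0.2693 / (0.4·0.2693 + 0.9·0.7307) ≈ 0.1408
After a stress test='pass': P(defective) = 0.15·0.1408 / (0.15·0.1408 + 0.3·0.8592) ≈ 0.0757
After an optical inspection='fail': P(defective) = 0.6·0.0757 / (0.6·0.0757 + 0.1·0.9243) ≈ 0.3295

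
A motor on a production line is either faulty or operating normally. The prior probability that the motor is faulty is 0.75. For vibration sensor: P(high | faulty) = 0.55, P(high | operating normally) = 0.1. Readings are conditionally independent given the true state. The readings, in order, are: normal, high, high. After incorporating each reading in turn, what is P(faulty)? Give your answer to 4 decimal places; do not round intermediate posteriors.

After 'normal': P(faulty) = 0.45·0.7500 / (0.45·0.7500 + 0.9·0.2500) ≈ 0.6000
After 'high': P(faulty) = 0.55·0.6000 / (0.55·0.6000 + 0.1·0.4000) ≈ 0.8919
After 'high': P(faulty) = 0.55·0.8919 / (0.55·0.8919 + 0.1·0.1081) ≈ 0.9784

0.9784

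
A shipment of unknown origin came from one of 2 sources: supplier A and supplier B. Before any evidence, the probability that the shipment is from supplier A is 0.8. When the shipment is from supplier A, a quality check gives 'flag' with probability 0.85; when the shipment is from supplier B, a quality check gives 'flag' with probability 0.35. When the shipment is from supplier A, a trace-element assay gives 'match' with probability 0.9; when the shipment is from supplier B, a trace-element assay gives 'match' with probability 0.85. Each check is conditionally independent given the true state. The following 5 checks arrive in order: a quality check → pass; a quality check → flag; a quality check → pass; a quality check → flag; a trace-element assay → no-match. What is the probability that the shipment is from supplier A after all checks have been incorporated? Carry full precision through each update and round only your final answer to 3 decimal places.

After a quality check='pass': P(supplier A) = 0.15·0.8000 / (0.15·0.8000 + 0.65·0.2000) ≈ 0.4800
After a quality check='flag': P(supplier A) = 0.85·0.4800 / (0.85·0.4800 + 0.35·0.5200) ≈ 0.6915
After a quality check='pass': P(supplier A) = 0.15·0.6915 / (0.15·0.6915 + 0.65·0.3085) ≈ 0.3409
After a quality check='flag': P(supplier A) = 0.85·0.3409 / (0.85·0.3409 + 0.35·0.6591) ≈ 0.5568
After a trace-element assay='no-match': P(supplier A) = 0.1·0.5568 / (0.1·0.5568 + 0.15·0.4432) ≈ 0.4558

0.456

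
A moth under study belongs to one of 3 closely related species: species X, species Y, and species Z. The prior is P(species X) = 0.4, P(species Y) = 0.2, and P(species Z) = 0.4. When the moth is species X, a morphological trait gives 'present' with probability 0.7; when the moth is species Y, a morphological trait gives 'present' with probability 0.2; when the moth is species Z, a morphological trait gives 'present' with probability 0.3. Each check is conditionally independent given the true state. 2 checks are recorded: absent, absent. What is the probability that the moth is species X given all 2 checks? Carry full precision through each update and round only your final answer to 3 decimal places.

0.100

Each posterior becomes the prior for the next update.
After 'absent': normaliser = 0.3·0.4000 + 0.8·0.2000 + 0.7·0.4000; P(species X) ≈ 0.2143, P(species Y) ≈ 0.2857, P(species Z) ≈ 0.5000
After 'absent': normaliser = 0.3·0.2143 + 0.8·0.2857 + 0.7·0.5000; P(species X) ≈ 0.1000, P(species Y) ≈ 0.3556, P(species Z) ≈ 0.5444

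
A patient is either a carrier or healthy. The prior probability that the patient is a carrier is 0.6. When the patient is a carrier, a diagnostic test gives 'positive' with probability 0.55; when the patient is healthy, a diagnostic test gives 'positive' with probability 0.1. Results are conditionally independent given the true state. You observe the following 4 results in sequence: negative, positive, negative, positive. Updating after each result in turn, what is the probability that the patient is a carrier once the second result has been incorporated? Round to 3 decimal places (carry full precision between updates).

0.805

After 'negative': P(carrier) = 0.45·0.6000 / (0.45·0.6000 + 0.9·0.4000) ≈ 0.4286
After 'positive': P(carrier) = 0.55·0.4286 / (0.55·0.4286 + 0.1·0.5714) ≈ 0.8049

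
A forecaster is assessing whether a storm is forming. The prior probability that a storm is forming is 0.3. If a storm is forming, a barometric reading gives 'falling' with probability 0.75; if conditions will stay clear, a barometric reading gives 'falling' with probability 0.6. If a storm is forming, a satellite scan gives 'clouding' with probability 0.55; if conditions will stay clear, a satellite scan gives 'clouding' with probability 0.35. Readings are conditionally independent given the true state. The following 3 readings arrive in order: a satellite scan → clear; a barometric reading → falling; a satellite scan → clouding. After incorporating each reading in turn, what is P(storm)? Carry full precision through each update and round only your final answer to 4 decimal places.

0.3682

After a satellite scan='clear': P(storm) = 0.45·0.3000 / (0.45·0.3000 + 0.65·0.7000) ≈ 0.2288
After a barometric reading='falling': P(storm) = 0.75·0.2288 / (0.75·0.2288 + 0.6·0.7712) ≈ 0.2705
After a satellite scan='clouding': P(storm) = 0.55·0.2705 / (0.55·0.2705 + 0.35·0.7295) ≈ 0.3682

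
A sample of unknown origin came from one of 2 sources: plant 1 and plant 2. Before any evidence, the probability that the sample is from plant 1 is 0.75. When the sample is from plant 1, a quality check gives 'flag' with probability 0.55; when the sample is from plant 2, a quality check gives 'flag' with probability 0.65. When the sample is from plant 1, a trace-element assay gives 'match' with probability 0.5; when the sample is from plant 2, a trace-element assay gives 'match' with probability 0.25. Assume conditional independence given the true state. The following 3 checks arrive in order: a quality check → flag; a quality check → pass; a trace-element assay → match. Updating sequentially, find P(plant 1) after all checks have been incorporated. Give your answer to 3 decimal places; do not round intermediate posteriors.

0.867

Apply Bayes' rule sequentially, carrying P(plant 1) forward.
After a quality check='flag': P(plant 1) = 0.55·0.7500 / (0.55·0.7500 + 0.65·0.2500) ≈ 0.7174
After a quality check='pass': P(plant 1) = 0.45·0.7174 / (0.45·0.7174 + 0.35·0.2826) ≈ 0.7655
After a trace-element assay='match': P(plant 1) = 0.5·0.7655 / (0.5·0.7655 + 0.25·0.2345) ≈ 0.8672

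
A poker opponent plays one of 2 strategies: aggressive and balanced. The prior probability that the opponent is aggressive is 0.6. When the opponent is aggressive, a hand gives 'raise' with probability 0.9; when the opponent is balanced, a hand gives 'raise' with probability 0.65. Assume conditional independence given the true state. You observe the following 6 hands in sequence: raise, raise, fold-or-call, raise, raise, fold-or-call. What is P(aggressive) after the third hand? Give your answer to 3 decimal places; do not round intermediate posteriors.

0.451

After 'raise': P(aggressive) = 0.9·0.6000 / (0.9·0.6000 + 0.65·0.4000) ≈ 0.6750
After 'raise': P(aggressive) = 0.9·0.6750 / (0.9·0.6750 + 0.65·0.3250) ≈ 0.7420
After 'fold-or-call': P(aggressive) = 0.1·0.7420 / (0.1·0.7420 + 0.35·0.2580) ≈ 0.4510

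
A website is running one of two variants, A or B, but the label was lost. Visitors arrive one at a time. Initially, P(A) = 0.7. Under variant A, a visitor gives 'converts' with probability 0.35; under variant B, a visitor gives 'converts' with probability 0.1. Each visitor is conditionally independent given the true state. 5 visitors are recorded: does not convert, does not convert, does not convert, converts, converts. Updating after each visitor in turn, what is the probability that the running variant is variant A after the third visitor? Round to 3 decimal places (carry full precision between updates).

Each posterior becomes the prior for the next update.
After 'does not convert': P(A) = 0.65·0.7000 / (0.65·0.7000 + 0.9·0.3000) ≈ 0.6276
After 'does not convert': P(A) = 0.65·0.6276 / (0.65·0.6276 + 0.9·0.3724) ≈ 0.5490
After 'does not convert': P(A) = 0.65·0.5490 / (0.65·0.5490 + 0.9·0.4510) ≈ 0.4678

0.468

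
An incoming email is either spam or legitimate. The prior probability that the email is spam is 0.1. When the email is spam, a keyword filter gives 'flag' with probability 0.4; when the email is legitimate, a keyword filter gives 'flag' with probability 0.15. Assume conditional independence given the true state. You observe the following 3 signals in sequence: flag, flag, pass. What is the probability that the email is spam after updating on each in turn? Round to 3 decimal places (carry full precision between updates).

After 'flag': P(spam) = 0.4·0.1000 / (0.4·0.1000 + 0.15·0.9000) ≈ 0.2286
After 'flag': P(spam) = 0.4·0.2286 / (0.4·0.2286 + 0.15·0.7714) ≈ 0.4414
After 'pass': P(spam) = 0.6·0.4414 / (0.6·0.4414 + 0.85·0.5586) ≈ 0.3580

0.358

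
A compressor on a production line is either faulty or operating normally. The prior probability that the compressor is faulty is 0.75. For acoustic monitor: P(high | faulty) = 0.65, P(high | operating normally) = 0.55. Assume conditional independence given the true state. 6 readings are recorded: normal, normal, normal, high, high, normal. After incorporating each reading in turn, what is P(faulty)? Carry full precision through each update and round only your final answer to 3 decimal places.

0.605

After 'normal': P(faulty) = 0.35·0.7500 / (0.35·0.7500 + 0.45·0.2500) ≈ 0.7000
After 'normal': P(faulty) = 0.35·0.7000 / (0.35·0.7000 + 0.45·0.3000) ≈ 0.6447
After 'normal': P(faulty) = 0.35·0.6447 / (0.35·0.6447 + 0.45·0.3553) ≈ 0.5853
After 'high': P(faulty) = 0.65·0.5853 / (0.65·0.5853 + 0.55·0.4147) ≈ 0.6252
After 'high': P(faulty) = 0.65·0.6252 / (0.65·0.6252 + 0.55·0.3748) ≈ 0.6635
After 'normal': P(faulty) = 0.35·0.6635 / (0.35·0.6635 + 0.45·0.3365) ≈ 0.6053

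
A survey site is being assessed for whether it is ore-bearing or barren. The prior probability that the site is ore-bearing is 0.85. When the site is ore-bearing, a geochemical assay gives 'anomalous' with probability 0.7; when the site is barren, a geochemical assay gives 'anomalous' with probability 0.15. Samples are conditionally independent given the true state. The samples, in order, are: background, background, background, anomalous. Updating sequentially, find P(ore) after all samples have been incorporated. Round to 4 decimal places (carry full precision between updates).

0.5376

Apply Bayes' rule sequentially, carrying P(ore) forward.
After 'background': P(ore) = 0.3·0.8500 / (0.3·0.8500 + 0.85·0.1500) ≈ 0.6667
After 'background': P(ore) = 0.3·0.6667 / (0.3·0.6667 + 0.85·0.3333) ≈ 0.4138
After 'background': P(ore) = 0.3·0.4138 / (0.3·0.4138 + 0.85·0.5862) ≈ 0.1994
After 'anomalous': P(ore) = 0.7·0.1994 / (0.7·0.1994 + 0.15·0.8006) ≈ 0.5376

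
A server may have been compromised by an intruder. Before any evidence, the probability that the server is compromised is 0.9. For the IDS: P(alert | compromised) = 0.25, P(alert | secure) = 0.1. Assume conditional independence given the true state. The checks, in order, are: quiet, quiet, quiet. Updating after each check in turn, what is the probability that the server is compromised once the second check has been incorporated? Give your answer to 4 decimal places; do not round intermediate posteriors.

0.8621

Each posterior becomes the prior for the next update.
After 'quiet': P(compromised) = 0.75·0.9000 / (0.75·0.9000 + 0.9·0.1000) ≈ 0.8824
After 'quiet': P(compromised) = 0.75·0.8824 / (0.75·0.8824 + 0.9·0.1176) ≈ 0.8621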